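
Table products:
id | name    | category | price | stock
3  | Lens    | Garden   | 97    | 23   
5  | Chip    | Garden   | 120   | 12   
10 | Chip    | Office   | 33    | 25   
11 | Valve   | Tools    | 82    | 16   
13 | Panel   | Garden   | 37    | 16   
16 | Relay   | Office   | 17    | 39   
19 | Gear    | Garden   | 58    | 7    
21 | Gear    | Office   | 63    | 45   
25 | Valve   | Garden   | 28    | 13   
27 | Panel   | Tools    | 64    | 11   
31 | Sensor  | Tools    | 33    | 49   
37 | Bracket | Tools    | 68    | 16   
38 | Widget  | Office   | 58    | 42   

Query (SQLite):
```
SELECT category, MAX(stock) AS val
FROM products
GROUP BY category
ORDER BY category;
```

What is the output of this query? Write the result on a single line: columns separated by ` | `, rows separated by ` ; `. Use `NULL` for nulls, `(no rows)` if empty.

Partition products by category; compute MAX(stock) within each group.
  Garden: ids {3, 5, 13, 19, 25} → MAX(stock)=23
  Office: ids {10, 16, 21, 38} → MAX(stock)=45
  Tools: ids {11, 27, 31, 37} → MAX(stock)=49

Garden | 23 ; Office | 45 ; Tools | 49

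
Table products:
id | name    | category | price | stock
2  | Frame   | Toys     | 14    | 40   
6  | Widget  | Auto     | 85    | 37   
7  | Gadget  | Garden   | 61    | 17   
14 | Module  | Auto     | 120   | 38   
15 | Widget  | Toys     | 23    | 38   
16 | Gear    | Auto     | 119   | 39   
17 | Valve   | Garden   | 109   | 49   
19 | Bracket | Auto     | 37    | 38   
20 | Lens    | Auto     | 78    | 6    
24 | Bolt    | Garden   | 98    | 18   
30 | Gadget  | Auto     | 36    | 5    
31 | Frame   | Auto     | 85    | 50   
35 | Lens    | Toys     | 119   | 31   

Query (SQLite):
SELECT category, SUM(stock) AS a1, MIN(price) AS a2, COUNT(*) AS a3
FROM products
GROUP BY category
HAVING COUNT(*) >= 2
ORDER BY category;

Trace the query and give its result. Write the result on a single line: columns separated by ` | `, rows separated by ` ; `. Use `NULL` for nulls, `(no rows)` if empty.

Auto | 213 | 36 | 7 ; Garden | 84 | 61 | 3 ; Toys | 109 | 14 | 3

Group products by category.
Per group compute: SUM(stock), MIN(price), COUNT(*).
HAVING: drop groups with fewer than 2 rows.
  Auto: ids {6, 14, 16, 19, 20, 30, 31} → SUM(stock)=213, MIN(price)=36, COUNT(*)=7
  Garden: ids {7, 17, 24} → SUM(stock)=84, MIN(price)=61, COUNT(*)=3
  Toys: ids {2, 15, 35} → SUM(stock)=109, MIN(price)=14, COUNT(*)=3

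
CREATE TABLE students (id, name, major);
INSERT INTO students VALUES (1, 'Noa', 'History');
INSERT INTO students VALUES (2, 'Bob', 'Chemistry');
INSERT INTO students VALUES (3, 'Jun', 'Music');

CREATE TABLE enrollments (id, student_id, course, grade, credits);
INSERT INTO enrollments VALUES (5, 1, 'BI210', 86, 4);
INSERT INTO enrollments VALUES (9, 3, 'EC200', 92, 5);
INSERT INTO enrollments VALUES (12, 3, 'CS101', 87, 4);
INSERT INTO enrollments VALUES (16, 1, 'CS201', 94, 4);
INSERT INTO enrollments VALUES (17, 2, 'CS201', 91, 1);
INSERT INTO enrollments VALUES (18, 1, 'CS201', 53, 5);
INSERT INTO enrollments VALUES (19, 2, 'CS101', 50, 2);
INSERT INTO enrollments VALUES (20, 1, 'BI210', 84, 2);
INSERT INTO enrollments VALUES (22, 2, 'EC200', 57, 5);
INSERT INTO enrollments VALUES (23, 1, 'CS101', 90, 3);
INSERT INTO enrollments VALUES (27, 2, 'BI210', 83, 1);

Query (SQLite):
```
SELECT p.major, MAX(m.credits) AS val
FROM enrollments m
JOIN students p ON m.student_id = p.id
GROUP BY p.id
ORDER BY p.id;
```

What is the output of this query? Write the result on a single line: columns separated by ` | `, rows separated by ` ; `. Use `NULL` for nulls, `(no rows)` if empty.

Join each enrollments row to its students via student_id.
Group joined rows by students.id; compute MAX(m.credits) per group.
  1: ids {5, 16, 18, 20, 23} → MAX(m.credits)=5
  2: ids {17, 19, 22, 27} → MAX(m.credits)=5
  3: ids {9, 12} → MAX(m.credits)=5

History | 5 ; Chemistry | 5 ; Music | 5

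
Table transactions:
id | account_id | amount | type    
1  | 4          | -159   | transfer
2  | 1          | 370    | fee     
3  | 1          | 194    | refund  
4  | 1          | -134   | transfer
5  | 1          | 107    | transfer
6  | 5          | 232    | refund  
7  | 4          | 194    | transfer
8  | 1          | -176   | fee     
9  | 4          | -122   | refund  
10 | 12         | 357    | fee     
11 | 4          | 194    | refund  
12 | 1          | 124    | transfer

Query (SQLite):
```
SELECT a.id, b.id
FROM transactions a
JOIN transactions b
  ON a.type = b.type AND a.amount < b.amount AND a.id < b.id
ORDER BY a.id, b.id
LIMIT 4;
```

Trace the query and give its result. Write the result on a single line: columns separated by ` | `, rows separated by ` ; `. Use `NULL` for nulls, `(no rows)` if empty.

1 | 4 ; 1 | 5 ; 1 | 7 ; 1 | 12

Pairs (a,b) with same type, a.amount < b.amount, a.id < b.id.
type groups: fee:{2,8,10} refund:{3,6,9,11} transfer:{1,4,5,7,12}
Ordered by (a.id, b.id); first 4.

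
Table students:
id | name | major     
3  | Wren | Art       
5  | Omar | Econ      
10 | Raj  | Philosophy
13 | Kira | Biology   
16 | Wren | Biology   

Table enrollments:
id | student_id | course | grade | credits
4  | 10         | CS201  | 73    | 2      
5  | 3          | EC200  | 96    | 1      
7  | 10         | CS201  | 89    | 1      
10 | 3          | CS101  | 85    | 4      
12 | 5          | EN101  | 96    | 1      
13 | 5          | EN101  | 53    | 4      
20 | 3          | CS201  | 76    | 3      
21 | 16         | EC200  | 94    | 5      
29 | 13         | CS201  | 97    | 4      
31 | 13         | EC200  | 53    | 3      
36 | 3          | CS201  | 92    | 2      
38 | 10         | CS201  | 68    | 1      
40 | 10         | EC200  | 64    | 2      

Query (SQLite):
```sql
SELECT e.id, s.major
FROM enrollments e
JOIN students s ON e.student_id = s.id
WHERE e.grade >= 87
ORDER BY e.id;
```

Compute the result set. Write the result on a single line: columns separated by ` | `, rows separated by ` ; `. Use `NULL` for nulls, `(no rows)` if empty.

Each enrollments row matches the students row where student_id = students.id.
Then keep rows with e.grade >= 87.

5 | Art ; 7 | Philosophy ; 12 | Econ ; 21 | Biology ; 29 | Biology ; 36 | Art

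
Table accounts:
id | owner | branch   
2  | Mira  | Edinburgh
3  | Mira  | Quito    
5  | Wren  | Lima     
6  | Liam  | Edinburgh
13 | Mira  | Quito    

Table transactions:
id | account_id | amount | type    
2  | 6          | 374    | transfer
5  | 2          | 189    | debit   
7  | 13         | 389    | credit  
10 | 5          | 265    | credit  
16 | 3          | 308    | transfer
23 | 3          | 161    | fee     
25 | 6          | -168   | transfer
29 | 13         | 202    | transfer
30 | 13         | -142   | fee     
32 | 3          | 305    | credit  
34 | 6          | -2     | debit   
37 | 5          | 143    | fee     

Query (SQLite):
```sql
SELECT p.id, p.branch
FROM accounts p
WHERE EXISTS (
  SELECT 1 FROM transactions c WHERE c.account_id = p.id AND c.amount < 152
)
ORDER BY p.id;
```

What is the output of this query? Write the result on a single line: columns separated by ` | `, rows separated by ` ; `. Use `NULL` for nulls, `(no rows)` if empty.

5 | Lima ; 6 | Edinburgh ; 13 | Quito

For each accounts row, check whether any transactions with matching account_id has amount < 152.
Keep rows where that is true.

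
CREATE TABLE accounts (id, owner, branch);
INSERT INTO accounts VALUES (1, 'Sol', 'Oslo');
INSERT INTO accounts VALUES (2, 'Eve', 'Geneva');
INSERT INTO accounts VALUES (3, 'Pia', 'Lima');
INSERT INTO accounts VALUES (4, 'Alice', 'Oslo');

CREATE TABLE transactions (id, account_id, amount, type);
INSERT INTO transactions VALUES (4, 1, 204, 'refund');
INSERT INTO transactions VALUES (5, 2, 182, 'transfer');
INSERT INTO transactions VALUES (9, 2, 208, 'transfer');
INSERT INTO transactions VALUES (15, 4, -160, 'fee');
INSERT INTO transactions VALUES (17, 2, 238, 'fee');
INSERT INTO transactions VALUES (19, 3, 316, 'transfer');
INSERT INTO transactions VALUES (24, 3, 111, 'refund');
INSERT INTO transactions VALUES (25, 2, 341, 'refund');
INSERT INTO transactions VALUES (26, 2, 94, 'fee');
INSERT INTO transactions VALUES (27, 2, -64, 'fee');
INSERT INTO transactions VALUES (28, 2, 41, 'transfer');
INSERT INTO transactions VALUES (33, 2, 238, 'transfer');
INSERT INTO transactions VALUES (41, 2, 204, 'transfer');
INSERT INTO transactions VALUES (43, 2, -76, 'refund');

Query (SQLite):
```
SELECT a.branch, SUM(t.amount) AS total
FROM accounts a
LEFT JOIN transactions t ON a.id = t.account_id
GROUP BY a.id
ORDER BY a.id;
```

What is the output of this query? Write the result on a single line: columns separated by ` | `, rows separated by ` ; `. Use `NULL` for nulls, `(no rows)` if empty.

LEFT JOIN keeps every accounts row; unmatched ones get NULL for transactions columns.
Group by accounts.id and compute SUM(t.amount). SUM over an all-NULL group is NULL.
  1: ids {4} → SUM(t.amount)=204
  2: ids {5, 9, 17, 25, 26, 27, 28, 33, 41, 43} → SUM(t.amount)=1406
  3: ids {19, 24} → SUM(t.amount)=427
  4: ids {15} → SUM(t.amount)=-160

Oslo | 204 ; Geneva | 1406 ; Lima | 427 ; Oslo | -160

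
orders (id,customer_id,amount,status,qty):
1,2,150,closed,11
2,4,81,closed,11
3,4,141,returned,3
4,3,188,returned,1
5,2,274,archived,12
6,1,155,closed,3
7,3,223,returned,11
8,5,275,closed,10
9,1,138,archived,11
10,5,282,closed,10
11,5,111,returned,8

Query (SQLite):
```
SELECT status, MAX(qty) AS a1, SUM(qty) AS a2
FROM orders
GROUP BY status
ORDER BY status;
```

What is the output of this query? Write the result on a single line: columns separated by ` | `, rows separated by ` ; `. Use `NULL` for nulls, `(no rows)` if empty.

archived | 12 | 23 ; closed | 11 | 45 ; returned | 11 | 23

Group orders by status.
Per group compute: MAX(qty), SUM(qty).
  archived: ids {5, 9} → MAX(qty)=12, SUM(qty)=23
  closed: ids {1, 2, 6, 8, 10} → MAX(qty)=11, SUM(qty)=45
  returned: ids {3, 4, 7, 11} → MAX(qty)=11, SUM(qty)=23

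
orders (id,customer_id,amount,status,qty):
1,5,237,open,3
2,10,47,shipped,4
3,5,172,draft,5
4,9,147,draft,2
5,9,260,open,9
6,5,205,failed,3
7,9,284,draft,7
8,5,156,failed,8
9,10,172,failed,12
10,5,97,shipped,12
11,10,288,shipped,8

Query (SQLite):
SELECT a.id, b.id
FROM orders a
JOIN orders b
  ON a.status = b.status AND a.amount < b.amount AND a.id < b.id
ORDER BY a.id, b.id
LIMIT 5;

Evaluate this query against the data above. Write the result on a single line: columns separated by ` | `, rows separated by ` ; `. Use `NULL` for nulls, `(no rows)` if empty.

Pairs (a,b) with same status, a.amount < b.amount, a.id < b.id.
status groups: draft:{3,4,7} failed:{6,8,9} open:{1,5} shipped:{2,10,11}
Ordered by (a.id, b.id); first 5.

1 | 5 ; 2 | 10 ; 2 | 11 ; 3 | 7 ; 4 | 7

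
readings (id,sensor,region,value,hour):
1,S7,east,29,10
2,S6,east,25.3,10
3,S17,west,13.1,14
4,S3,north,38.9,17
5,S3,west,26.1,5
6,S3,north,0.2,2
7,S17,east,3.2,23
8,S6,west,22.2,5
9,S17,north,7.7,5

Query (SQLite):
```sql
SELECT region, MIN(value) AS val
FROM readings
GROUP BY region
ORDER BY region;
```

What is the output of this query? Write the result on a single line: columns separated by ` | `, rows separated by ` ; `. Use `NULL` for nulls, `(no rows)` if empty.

east | 3.2 ; north | 0.2 ; west | 13.1

Partition readings by region; compute MIN(value) within each group.
  east: ids {1, 2, 7} → MIN(value)=3.2
  north: ids {4, 6, 9} → MIN(value)=0.2
  west: ids {3, 5, 8} → MIN(value)=13.1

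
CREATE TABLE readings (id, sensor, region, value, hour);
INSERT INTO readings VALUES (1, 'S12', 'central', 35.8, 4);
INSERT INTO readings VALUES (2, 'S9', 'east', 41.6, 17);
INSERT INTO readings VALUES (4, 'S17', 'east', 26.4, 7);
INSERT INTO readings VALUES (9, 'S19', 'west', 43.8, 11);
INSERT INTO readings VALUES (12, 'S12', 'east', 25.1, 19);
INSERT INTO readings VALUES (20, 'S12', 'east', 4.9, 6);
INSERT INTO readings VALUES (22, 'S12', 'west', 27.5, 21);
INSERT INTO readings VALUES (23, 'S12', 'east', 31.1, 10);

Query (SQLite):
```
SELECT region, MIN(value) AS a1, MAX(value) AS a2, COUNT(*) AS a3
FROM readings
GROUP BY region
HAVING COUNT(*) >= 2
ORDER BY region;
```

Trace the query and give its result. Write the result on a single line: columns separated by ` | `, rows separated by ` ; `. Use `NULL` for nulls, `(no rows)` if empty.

east | 4.9 | 41.6 | 5 ; west | 27.5 | 43.8 | 2

Group readings by region.
Per group compute: MIN(value), MAX(value), COUNT(*).
HAVING: drop groups with fewer than 2 rows.
  central: ids {1} → MIN(value)=35.8, MAX(value)=35.8, COUNT(*)=1
  east: ids {2, 4, 12, 20, 23} → MIN(value)=4.9, MAX(value)=41.6, COUNT(*)=5
  west: ids {9, 22} → MIN(value)=27.5, MAX(value)=43.8, COUNT(*)=2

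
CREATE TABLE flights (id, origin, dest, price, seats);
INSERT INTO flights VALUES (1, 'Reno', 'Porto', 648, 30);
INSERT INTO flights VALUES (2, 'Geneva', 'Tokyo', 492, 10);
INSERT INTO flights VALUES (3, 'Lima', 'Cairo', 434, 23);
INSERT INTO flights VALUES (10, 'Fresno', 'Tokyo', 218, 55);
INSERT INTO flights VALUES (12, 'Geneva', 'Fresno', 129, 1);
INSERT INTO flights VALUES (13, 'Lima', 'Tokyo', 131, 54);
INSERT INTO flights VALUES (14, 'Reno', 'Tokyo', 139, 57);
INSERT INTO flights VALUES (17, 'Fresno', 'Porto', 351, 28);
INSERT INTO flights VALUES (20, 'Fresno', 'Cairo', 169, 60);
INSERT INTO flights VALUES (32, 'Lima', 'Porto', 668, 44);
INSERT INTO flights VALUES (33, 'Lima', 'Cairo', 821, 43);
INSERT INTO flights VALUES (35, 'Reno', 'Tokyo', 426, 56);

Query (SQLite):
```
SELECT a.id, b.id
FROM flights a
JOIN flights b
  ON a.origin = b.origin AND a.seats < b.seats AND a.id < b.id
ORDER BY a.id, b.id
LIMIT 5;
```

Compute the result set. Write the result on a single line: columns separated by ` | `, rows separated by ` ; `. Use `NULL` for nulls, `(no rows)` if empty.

1 | 14 ; 1 | 35 ; 3 | 13 ; 3 | 32 ; 3 | 33

Pairs (a,b) with same origin, a.seats < b.seats, a.id < b.id.
origin groups: Fresno:{10,17,20} Geneva:{2,12} Lima:{3,13,32,33} Reno:{1,14,35}
Ordered by (a.id, b.id); first 5.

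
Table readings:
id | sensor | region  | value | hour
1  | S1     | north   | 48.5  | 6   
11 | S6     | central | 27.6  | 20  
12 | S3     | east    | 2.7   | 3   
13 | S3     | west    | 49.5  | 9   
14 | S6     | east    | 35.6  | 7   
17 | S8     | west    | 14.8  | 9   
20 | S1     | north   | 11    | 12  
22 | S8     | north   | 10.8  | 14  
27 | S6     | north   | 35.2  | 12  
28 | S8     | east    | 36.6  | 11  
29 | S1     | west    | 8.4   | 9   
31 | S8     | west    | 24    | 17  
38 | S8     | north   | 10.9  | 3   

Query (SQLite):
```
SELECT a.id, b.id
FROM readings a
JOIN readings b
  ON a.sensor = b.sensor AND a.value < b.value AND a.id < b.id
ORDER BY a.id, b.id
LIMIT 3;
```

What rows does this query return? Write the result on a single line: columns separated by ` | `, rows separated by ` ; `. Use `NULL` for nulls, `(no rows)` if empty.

Pairs (a,b) with same sensor, a.value < b.value, a.id < b.id.
sensor groups: S1:{1,20,29} S3:{12,13} S6:{11,14,27} S8:{17,22,28,31,38}
Ordered by (a.id, b.id); first 3.

11 | 14 ; 11 | 27 ; 12 | 13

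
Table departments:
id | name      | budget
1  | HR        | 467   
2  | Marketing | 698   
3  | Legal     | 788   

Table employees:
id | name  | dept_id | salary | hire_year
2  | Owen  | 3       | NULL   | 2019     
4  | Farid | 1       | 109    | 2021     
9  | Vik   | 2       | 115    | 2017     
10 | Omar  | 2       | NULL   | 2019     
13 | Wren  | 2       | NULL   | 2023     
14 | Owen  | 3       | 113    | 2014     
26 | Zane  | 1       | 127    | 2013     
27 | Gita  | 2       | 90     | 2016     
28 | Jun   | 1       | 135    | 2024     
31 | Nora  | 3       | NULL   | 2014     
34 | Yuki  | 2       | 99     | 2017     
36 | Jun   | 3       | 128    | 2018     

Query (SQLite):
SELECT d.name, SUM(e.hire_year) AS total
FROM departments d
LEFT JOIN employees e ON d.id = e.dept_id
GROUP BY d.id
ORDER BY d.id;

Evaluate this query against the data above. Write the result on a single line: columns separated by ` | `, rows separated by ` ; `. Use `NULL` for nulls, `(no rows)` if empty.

HR | 6058 ; Marketing | 10092 ; Legal | 8065

LEFT JOIN keeps every departments row; unmatched ones get NULL for employees columns.
Group by departments.id and compute SUM(e.hire_year). SUM over an all-NULL group is NULL.
  1: ids {4, 26, 28} → SUM(e.hire_year)=6058
  2: ids {9, 10, 13, 27, 34} → SUM(e.hire_year)=10092
  3: ids {2, 14, 31, 36} → SUM(e.hire_year)=8065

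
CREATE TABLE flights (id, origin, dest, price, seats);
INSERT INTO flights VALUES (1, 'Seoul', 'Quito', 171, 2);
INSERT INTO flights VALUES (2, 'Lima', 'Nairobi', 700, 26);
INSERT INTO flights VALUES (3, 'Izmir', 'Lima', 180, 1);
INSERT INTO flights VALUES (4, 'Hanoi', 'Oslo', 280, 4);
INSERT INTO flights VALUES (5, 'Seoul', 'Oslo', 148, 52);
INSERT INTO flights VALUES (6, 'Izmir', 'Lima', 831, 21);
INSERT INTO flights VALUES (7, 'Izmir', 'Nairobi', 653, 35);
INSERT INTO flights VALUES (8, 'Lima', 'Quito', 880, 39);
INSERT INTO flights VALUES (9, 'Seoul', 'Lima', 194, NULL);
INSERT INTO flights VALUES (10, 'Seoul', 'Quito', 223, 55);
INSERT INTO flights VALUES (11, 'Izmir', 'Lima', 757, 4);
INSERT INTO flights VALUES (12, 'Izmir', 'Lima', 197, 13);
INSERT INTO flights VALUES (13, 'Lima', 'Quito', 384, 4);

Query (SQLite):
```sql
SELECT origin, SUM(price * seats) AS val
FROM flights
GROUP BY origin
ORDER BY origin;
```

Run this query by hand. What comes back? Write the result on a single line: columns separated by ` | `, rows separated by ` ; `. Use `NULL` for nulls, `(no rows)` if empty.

For each row compute price * seats.
Group by origin; take SUM of the expression per group.
  Hanoi: ids {4} → SUM(price * seats)=1120
  Izmir: ids {3, 6, 7, 11, 12} → SUM(price * seats)=46075
  Lima: ids {2, 8, 13} → SUM(price * seats)=54056
  Seoul: ids {1, 5, 9, 10} → SUM(price * seats)=20303

Hanoi | 1120 ; Izmir | 46075 ; Lima | 54056 ; Seoul | 20303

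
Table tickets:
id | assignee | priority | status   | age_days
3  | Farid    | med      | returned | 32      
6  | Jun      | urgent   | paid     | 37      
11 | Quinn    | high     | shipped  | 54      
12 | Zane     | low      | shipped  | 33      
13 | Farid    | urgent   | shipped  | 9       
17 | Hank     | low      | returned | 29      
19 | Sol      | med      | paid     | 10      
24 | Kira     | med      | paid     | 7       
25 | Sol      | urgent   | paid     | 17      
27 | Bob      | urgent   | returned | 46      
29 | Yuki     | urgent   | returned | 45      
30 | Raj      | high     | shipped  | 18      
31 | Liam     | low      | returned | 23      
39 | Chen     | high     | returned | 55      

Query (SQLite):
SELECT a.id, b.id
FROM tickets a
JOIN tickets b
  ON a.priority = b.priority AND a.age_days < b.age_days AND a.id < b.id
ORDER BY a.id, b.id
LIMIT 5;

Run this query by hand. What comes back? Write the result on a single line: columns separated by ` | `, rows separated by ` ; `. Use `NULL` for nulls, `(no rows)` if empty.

6 | 27 ; 6 | 29 ; 11 | 39 ; 13 | 25 ; 13 | 27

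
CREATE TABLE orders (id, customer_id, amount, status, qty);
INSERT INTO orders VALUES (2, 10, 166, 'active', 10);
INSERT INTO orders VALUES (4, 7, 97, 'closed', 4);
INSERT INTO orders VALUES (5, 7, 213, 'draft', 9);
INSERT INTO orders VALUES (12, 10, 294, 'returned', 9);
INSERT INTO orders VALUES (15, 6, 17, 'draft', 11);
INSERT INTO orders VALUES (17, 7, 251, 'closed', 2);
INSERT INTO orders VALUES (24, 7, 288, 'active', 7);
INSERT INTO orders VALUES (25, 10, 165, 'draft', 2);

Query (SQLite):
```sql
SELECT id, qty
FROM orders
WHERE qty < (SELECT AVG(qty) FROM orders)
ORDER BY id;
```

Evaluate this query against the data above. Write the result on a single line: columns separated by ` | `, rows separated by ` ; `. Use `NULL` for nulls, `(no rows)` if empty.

4 | 4 ; 17 | 2 ; 25 | 2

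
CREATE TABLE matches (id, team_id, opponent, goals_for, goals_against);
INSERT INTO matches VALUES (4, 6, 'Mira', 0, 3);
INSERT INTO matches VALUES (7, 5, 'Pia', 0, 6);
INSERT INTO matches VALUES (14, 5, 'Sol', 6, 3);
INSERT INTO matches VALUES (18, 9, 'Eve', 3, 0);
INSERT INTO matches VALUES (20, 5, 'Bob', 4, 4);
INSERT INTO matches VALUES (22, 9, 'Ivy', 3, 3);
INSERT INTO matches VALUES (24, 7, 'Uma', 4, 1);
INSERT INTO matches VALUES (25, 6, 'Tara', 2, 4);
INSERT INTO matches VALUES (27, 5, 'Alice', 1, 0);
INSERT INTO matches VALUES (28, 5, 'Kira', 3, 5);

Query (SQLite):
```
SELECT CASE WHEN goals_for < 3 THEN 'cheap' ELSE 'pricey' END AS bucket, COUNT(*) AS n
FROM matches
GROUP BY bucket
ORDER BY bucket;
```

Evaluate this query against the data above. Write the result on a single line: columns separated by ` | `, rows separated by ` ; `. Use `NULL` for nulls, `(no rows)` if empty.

Bucket rows by goals_for < 3 → 'cheap' else 'pricey'; count each bucket.

cheap | 4 ; pricey | 6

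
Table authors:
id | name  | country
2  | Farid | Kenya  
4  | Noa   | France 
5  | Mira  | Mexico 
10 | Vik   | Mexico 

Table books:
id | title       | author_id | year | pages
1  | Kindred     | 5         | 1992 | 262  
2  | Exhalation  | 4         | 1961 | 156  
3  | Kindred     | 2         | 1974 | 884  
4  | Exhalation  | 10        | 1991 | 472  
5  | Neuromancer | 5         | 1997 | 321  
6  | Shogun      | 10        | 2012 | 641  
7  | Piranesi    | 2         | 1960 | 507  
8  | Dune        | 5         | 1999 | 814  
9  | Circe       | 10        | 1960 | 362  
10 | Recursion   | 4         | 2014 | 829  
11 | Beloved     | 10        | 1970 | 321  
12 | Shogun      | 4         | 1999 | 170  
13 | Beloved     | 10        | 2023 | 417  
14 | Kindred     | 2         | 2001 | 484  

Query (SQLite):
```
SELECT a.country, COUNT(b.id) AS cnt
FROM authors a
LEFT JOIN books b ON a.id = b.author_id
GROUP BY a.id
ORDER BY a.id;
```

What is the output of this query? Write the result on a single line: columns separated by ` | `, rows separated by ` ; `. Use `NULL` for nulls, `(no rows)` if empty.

Kenya | 3 ; France | 3 ; Mexico | 3 ; Mexico | 5

LEFT JOIN keeps every authors row; unmatched ones get NULL for books columns.
Group by authors.id and compute COUNT(b.id). COUNT(col) of an all-NULL group is 0.
  2: ids {3, 7, 14} → COUNT(b.id)=3
  4: ids {2, 10, 12} → COUNT(b.id)=3
  5: ids {1, 5, 8} → COUNT(b.id)=3
  10: ids {4, 6, 9, 11, 13} → COUNT(b.id)=5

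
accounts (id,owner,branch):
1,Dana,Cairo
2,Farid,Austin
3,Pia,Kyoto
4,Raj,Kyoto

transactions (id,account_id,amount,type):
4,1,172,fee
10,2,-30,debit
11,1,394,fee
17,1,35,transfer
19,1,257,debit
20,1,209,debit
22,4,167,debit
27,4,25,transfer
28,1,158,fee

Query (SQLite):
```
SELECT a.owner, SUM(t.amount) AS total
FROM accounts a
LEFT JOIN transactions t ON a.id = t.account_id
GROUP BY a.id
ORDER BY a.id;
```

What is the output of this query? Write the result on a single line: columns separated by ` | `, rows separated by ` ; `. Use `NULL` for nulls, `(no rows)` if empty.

LEFT JOIN keeps every accounts row; unmatched ones get NULL for transactions columns.
Group by accounts.id and compute SUM(t.amount). SUM over an all-NULL group is NULL.
  1: ids {4, 11, 17, 19, 20, 28} → SUM(t.amount)=1225
  2: ids {10} → SUM(t.amount)=-30
  3: ids {—} → SUM(t.amount)=NULL
  4: ids {22, 27} → SUM(t.amount)=192

Dana | 1225 ; Farid | -30 ; Pia | NULL ; Raj | 192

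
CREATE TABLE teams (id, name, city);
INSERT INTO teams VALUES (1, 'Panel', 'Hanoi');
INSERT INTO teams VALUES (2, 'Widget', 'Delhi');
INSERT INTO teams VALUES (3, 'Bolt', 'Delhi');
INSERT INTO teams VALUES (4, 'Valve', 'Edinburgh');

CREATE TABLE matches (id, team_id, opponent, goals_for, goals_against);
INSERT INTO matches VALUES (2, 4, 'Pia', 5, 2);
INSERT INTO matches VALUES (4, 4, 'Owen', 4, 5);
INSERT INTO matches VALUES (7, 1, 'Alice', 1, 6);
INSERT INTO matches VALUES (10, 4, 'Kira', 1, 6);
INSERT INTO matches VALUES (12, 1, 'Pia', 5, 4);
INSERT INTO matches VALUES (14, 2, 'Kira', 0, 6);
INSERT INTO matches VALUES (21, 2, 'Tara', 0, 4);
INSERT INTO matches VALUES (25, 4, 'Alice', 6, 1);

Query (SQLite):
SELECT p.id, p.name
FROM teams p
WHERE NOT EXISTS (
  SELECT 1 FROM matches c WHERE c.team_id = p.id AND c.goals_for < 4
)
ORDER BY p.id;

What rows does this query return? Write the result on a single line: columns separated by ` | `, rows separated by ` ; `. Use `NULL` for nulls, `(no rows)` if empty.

3 | Bolt

For each teams row, check whether any matches with matching team_id has goals_for < 4.
Keep rows where that is false.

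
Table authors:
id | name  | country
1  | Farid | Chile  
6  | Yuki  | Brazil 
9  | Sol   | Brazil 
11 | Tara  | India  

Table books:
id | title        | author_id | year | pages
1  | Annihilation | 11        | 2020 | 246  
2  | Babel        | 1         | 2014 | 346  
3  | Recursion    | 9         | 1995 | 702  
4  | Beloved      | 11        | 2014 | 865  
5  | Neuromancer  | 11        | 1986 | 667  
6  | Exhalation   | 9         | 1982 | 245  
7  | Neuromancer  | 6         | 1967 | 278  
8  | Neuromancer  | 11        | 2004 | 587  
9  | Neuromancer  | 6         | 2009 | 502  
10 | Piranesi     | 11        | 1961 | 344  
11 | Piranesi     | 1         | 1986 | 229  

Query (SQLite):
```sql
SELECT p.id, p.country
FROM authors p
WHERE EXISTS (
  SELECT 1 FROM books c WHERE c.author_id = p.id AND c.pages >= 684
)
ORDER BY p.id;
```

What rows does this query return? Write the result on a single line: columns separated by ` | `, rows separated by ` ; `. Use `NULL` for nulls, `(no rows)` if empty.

9 | Brazil ; 11 | India

For each authors row, check whether any books with matching author_id has pages >= 684.
Keep rows where that is true.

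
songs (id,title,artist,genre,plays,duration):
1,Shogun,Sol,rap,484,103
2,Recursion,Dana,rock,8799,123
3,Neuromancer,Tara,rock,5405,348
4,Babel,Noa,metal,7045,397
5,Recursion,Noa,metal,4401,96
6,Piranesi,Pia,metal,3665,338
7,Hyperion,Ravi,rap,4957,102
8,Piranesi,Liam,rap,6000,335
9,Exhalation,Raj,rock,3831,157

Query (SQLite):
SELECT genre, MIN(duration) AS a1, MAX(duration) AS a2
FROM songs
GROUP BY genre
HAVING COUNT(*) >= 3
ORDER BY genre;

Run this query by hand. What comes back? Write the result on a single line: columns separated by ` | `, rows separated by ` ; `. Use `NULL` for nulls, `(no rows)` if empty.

Group songs by genre.
Per group compute: MIN(duration), MAX(duration).
HAVING: drop groups with fewer than 3 rows.
  metal: ids {4, 5, 6} → MIN(duration)=96, MAX(duration)=397
  rap: ids {1, 7, 8} → MIN(duration)=102, MAX(duration)=335
  rock: ids {2, 3, 9} → MIN(duration)=123, MAX(duration)=348

metal | 96 | 397 ; rap | 102 | 335 ; rock | 123 | 348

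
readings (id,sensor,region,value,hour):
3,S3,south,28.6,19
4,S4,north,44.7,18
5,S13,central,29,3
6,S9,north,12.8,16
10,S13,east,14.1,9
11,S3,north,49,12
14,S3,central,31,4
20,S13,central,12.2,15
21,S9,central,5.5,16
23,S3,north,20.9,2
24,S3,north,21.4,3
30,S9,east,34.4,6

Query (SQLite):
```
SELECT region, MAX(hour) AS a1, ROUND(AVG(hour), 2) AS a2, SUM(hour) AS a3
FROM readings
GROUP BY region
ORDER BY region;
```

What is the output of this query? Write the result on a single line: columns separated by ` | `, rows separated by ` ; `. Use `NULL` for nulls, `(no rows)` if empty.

central | 16 | 9.5 | 38 ; east | 9 | 7.5 | 15 ; north | 18 | 10.2 | 51 ; south | 19 | 19 | 19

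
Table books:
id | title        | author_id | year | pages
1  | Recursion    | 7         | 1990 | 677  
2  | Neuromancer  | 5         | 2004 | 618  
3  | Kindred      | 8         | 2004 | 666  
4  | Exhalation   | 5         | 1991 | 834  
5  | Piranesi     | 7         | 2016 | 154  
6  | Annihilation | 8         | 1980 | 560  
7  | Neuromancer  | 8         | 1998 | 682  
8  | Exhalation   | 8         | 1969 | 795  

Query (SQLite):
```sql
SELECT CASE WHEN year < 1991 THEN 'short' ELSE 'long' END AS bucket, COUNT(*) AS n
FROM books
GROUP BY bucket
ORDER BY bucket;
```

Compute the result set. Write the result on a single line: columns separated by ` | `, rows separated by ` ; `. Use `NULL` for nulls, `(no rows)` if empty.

Bucket rows by year < 1991 → 'short' else 'long'; count each bucket.

long | 5 ; short | 3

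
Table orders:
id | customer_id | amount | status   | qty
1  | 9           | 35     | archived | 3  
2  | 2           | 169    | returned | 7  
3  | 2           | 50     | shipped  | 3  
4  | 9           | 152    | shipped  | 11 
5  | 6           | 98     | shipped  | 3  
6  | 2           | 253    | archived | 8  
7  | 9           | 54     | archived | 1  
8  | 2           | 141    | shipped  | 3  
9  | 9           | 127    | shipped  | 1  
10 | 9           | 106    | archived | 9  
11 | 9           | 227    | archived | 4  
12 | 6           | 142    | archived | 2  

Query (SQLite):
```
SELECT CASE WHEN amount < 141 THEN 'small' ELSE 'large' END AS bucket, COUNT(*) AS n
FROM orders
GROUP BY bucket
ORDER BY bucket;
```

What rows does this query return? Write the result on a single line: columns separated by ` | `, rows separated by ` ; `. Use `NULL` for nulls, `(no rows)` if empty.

Bucket rows by amount < 141 → 'small' else 'large'; count each bucket.

large | 6 ; small | 6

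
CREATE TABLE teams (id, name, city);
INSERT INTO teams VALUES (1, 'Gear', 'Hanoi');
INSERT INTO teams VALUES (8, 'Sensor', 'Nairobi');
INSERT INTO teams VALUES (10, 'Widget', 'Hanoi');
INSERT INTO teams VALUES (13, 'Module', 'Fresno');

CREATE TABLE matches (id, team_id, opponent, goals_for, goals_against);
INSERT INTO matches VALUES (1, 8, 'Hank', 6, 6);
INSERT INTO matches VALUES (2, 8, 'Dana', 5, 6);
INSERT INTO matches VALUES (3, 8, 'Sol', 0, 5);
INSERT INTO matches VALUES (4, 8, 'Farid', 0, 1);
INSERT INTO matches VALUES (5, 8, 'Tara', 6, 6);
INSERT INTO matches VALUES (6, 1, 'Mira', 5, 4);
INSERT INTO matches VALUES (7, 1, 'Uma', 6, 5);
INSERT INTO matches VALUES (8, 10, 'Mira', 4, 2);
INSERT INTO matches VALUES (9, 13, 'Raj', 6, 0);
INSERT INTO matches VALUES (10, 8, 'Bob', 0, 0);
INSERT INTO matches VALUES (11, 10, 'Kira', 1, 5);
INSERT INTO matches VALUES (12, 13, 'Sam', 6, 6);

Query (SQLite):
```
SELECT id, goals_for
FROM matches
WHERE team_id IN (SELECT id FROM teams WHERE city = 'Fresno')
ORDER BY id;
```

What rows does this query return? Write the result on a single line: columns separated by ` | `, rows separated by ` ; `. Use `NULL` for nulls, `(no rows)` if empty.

Inner query: teams.id where city = 'Fresno'.
Outer: keep matches rows whose team_id is in that set.
Inner query → {13}

9 | 6 ; 12 | 6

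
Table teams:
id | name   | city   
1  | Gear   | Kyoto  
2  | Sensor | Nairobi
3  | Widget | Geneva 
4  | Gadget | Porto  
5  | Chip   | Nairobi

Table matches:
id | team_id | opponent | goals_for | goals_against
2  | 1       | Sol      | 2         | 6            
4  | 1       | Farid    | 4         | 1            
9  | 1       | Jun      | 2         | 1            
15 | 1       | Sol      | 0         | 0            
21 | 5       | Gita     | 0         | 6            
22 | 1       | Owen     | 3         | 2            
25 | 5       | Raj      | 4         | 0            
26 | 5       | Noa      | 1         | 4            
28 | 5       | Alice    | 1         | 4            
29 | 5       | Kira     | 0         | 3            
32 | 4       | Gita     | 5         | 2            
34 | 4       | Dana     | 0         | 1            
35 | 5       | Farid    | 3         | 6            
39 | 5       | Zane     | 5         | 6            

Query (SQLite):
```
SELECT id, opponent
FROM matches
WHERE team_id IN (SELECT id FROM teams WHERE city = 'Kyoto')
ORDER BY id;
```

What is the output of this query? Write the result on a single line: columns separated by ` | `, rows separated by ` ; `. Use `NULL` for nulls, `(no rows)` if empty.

Inner query: teams.id where city = 'Kyoto'.
Outer: keep matches rows whose team_id is in that set.
Inner query → {1}

2 | Sol ; 4 | Farid ; 9 | Jun ; 15 | Sol ; 22 | Owen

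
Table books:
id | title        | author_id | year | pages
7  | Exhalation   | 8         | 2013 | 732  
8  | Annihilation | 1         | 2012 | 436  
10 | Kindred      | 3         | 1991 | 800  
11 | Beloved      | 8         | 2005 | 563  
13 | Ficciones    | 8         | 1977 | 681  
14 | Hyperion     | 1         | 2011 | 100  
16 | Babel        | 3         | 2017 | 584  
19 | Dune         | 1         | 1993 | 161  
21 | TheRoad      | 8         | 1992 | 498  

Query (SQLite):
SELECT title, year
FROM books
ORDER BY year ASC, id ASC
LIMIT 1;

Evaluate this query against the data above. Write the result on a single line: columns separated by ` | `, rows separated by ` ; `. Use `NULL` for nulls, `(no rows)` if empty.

Ficciones | 1977

Sort by year asc, tiebreak id asc: (1977, id=13), (1991, id=10), (1992, id=21), (1993, id=19) …. Take first 1.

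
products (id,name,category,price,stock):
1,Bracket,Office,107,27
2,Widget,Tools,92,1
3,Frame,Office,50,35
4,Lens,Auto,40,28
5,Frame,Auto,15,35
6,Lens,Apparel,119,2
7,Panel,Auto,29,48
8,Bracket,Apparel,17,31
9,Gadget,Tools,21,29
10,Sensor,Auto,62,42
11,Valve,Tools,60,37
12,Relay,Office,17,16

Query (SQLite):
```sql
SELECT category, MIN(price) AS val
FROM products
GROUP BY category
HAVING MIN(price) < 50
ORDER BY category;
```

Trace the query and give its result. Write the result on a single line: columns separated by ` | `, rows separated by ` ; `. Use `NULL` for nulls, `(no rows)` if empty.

Partition products by category; compute MIN(price) within each group.
HAVING: keep groups where MIN(price) < 50.
  Apparel: ids {6, 8} → MIN(price)=17
  Auto: ids {4, 5, 7, 10} → MIN(price)=15
  Office: ids {1, 3, 12} → MIN(price)=17
  Tools: ids {2, 9, 11} → MIN(price)=21

Apparel | 17 ; Auto | 15 ; Office | 17 ; Tools | 21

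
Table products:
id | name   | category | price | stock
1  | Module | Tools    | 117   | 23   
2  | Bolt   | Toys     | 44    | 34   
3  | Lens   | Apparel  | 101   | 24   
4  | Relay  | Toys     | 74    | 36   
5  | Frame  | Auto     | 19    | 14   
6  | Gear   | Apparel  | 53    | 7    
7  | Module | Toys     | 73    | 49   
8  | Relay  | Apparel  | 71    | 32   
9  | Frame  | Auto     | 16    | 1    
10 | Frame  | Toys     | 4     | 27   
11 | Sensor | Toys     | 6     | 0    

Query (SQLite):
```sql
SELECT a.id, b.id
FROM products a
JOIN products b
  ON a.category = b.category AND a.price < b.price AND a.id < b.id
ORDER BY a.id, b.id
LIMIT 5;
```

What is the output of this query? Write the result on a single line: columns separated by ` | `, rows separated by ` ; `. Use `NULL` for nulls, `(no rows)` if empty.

Pairs (a,b) with same category, a.price < b.price, a.id < b.id.
category groups: Apparel:{3,6,8} Auto:{5,9} Tools:{1} Toys:{2,4,7,10,11}
Ordered by (a.id, b.id); first 5.

2 | 4 ; 2 | 7 ; 6 | 8 ; 10 | 11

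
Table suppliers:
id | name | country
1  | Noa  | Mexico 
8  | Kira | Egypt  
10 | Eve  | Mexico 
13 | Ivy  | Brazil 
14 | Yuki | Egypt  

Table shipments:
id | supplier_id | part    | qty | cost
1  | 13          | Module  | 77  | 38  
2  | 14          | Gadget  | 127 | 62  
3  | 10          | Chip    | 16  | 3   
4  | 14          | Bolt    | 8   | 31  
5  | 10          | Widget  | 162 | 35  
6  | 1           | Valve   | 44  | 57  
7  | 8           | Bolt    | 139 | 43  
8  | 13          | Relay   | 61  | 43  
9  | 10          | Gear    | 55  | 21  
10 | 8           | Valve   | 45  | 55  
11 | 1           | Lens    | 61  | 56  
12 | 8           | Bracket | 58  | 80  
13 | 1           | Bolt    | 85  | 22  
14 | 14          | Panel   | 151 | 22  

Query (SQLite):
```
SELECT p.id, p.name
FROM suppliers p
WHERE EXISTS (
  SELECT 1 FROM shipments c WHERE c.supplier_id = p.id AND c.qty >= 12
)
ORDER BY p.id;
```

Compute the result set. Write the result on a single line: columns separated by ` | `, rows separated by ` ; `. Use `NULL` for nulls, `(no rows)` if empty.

1 | Noa ; 8 | Kira ; 10 | Eve ; 13 | Ivy ; 14 | Yuki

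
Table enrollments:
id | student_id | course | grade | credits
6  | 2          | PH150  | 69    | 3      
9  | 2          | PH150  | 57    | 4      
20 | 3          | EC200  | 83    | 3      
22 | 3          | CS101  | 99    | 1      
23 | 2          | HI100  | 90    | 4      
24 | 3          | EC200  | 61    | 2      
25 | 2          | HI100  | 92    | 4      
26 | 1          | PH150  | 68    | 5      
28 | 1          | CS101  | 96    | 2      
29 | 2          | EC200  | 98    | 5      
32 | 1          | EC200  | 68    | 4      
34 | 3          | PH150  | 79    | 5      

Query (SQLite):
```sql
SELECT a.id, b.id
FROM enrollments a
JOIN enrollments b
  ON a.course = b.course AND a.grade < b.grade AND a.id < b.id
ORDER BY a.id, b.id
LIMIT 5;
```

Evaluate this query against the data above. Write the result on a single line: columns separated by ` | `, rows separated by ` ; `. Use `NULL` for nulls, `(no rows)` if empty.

6 | 34 ; 9 | 26 ; 9 | 34 ; 20 | 29 ; 23 | 25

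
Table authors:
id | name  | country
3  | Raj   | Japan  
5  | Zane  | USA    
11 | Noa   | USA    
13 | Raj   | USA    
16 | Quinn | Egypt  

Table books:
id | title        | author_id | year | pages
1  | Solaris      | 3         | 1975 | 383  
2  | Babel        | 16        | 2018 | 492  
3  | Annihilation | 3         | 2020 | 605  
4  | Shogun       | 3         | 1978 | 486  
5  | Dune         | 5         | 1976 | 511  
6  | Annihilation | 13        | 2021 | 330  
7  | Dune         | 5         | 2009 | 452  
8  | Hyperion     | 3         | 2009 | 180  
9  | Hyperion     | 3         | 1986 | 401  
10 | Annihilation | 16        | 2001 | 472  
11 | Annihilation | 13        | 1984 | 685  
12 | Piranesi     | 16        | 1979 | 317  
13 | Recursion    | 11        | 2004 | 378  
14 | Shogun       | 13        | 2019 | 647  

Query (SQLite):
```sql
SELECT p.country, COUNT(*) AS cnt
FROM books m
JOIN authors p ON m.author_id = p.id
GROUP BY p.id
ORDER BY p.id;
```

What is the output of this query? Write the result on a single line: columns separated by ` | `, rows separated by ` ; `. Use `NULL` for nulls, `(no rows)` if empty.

Japan | 5 ; USA | 2 ; USA | 1 ; USA | 3 ; Egypt | 3

Join each books row to its authors via author_id.
Group joined rows by authors.id; compute COUNT(*) per group.
  3: ids {1, 3, 4, 8, 9} → COUNT(*)=5
  5: ids {5, 7} → COUNT(*)=2
  11: ids {13} → COUNT(*)=1
  13: ids {6, 11, 14} → COUNT(*)=3
  16: ids {2, 10, 12} → COUNT(*)=3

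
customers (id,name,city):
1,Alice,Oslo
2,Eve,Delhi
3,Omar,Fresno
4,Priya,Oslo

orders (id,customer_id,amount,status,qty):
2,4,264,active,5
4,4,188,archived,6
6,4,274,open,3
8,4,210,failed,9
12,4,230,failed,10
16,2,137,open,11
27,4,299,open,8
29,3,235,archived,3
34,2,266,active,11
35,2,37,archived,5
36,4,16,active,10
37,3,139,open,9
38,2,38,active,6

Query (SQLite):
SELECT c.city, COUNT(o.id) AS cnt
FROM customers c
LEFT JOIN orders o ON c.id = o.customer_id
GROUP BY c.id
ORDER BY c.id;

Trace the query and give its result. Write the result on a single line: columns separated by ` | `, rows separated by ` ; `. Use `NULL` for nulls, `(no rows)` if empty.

LEFT JOIN keeps every customers row; unmatched ones get NULL for orders columns.
Group by customers.id and compute COUNT(o.id). COUNT(col) of an all-NULL group is 0.
  1: ids {—} → COUNT(o.id)=0
  2: ids {16, 34, 35, 38} → COUNT(o.id)=4
  3: ids {29, 37} → COUNT(o.id)=2
  4: ids {2, 4, 6, 8, 12, 27, 36} → COUNT(o.id)=7

Oslo | 0 ; Delhi | 4 ; Fresno | 2 ; Oslo | 7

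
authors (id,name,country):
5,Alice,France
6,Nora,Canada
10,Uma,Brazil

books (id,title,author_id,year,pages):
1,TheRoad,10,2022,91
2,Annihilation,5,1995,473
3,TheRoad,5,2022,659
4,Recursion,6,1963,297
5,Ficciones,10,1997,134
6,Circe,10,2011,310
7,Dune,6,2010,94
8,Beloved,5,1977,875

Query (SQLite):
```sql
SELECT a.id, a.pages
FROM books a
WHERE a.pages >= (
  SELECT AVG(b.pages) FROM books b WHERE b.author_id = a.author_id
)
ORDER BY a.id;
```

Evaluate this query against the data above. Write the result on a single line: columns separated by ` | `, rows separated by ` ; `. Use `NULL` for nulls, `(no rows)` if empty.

4 | 297 ; 6 | 310 ; 8 | 875

For each books row a, compute AVG(pages) over rows sharing a.author_id.
Keep row a if a.pages >= that per-group AVG.
  author_id=5: AVG(pages) = 669.0
  author_id=6: AVG(pages) = 195.5
  author_id=10: AVG(pages) = 178.333333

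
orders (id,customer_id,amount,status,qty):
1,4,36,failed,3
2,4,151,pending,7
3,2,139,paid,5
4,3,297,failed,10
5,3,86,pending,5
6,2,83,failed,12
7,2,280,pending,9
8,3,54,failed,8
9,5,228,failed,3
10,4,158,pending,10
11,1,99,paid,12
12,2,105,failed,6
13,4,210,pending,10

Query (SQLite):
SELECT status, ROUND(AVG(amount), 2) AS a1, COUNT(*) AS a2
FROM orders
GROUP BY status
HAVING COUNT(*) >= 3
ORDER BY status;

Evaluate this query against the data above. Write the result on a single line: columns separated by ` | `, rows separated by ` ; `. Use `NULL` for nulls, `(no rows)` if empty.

failed | 133.83 | 6 ; pending | 177 | 5

Group orders by status.
Per group compute: ROUND(AVG(amount), 2), COUNT(*).
HAVING: drop groups with fewer than 3 rows.
  failed: ids {1, 4, 6, 8, 9, 12} → ROUND(AVG(amount), 2)=133.83, COUNT(*)=6
  paid: ids {3, 11} → ROUND(AVG(amount), 2)=119, COUNT(*)=2
  pending: ids {2, 5, 7, 10, 13} → ROUND(AVG(amount), 2)=177, COUNT(*)=5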